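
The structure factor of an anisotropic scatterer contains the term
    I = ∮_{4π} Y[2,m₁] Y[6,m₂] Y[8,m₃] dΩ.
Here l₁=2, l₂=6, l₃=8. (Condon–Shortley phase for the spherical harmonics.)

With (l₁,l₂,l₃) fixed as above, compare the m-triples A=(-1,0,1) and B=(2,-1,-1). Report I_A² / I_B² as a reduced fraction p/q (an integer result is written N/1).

Same 2,6,8: normalisation and zero-m 3j drop out of the ratio.
A: Δ: 0! 4! 12! / 17! → 1/30940; sum: t=0:+1/3110400 = 1/3110400; 3j²(2 6 8; -1 0 1) = Δ·Π!·Σ² = 21/1105  (sign -1)
B: Δ: 0! 4! 12! / 17! → 1/30940; sum: t=0:+1/14515200 = 1/14515200; 3j²(2 6 8; 2 -1 -1) = Δ·Π!·Σ² = 9/2210  (sign -1)
I_A²/I_B² = (21/1105)/(9/2210) = 14/3

14/3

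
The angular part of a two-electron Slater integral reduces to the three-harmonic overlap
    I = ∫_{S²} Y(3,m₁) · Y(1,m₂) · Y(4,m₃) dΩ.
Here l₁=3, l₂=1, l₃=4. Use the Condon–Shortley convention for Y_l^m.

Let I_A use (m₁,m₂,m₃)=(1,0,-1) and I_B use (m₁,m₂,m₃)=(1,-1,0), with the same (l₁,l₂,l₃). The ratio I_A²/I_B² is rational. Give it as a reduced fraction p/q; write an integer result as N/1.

l's match ⇒ only the (l;m) 3-j factors differ between A and B.
A: triangle coeff Δ(3,1,4) = 1/252; Σ_t [0,0]: t=0:+1/48 = 1/48; (3j)²=5/84 [(3 1 4; 1 0 -1)], sign=-1
B: triangle coeff Δ(3,1,4) = 1/252; Σ_t [0,0]: t=0:+1/96 = 1/96; (3j)²=1/42 [(3 1 4; 1 -1 0)], sign=+1
I_A²/I_B² = (5/84)/(1/42) = 5/2

5/2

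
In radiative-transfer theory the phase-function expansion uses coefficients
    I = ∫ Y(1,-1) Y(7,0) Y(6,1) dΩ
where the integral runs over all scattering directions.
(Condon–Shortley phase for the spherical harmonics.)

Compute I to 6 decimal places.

Rules hold: Σm=0, L=14 even, 6≤6≤8.
N = 3·15·13 = 585
Δ = 2!·0!·12!/15! = 1/1365
Racah Σ t=1..1: t=1:−1/518400 = -1/518400
⇒ 3j(1 7 6; 0 0 0)² = 7/195, sgn -1
Racah Σ t=2..2: t=2:+1/1209600 = 1/1209600
⇒ 3j(1 7 6; -1 0 1)² = 1/65, sgn -1
4πI² = N·(3j₀)²·(3jₘ)² = 21/65
I = +1·√(0.323077/4π) = 0.16034227

0.160342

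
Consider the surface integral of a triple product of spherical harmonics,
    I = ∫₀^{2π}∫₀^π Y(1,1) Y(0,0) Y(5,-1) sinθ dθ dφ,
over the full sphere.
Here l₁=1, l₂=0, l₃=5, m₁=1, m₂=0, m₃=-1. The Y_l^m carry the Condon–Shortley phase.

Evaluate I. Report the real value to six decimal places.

|1−0|≤5≤1+0 violated ⇒ I = 0

0.000000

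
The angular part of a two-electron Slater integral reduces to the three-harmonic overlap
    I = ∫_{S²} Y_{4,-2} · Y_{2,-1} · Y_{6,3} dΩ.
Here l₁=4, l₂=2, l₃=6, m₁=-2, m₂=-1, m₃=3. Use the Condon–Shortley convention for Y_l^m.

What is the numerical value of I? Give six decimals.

-0.252474

m-sum 0 ✓  L=12 even ✓  2≤6≤6 ✓
Π(2lᵢ+1) = 9×5×13 = 585
triangle coeff Δ(4,2,6) = 1/6435
Σ_t [0,0]: t=0:+1/2304 = 1/2304
(3j)²=5/143 [(4 2 6; 0 0 0)], sign=+1
Σ_t [0,0]: t=0:+1/8640 = 1/8640
(3j)²=28/715 [(4 2 6; -2 -1 3)], sign=-1
⇒ 4πI² = 1260/1573
I = (-1)√(1260/1573/(4π)) = -0.25247360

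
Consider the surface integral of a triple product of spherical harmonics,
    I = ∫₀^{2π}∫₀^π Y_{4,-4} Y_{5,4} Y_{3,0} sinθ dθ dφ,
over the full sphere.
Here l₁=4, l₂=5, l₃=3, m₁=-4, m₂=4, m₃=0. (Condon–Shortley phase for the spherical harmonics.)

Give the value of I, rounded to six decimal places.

-0.207724

m-sum 0 ✓  L=12 even ✓  1≤3≤9 ✓
Π(2lᵢ+1) = 9×11×7 = 693
triangle coeff Δ(4,5,3) = 1/180180
Σ_t [2,4]: t=2:+1/576 t=3:−1/144 t=4:+1/576 = -1/288
(3j)²=20/1001 [(4 5 3; 0 0 0)], sign=+1
Σ_t [6,6]: t=6:+1/8640 = 1/8640
(3j)²=28/715 [(4 5 3; -4 4 0)], sign=-1
⇒ 4πI² = 1008/1859
I = (-1)√(1008/1859/(4π)) = -0.20772350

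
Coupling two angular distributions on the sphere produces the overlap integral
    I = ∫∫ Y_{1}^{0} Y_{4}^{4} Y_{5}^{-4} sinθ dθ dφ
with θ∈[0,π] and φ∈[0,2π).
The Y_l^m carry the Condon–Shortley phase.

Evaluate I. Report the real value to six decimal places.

0.147319

m-sum 0 ✓  L=10 even ✓  3≤5≤5 ✓
Π(2lᵢ+1) = 3×9×11 = 297
triangle coeff Δ(1,4,5) = 1/495
Σ_t [0,0]: t=0:+1/576 = 1/576
(3j)²=5/99 [(1 4 5; 0 0 0)], sign=-1
Σ_t [0,0]: t=0:+1/40320 = 1/40320
(3j)²=1/55 [(1 4 5; 0 4 -4)], sign=-1
⇒ 4πI² = 3/11
I = (+1)√(3/11/(4π)) = 0.14731920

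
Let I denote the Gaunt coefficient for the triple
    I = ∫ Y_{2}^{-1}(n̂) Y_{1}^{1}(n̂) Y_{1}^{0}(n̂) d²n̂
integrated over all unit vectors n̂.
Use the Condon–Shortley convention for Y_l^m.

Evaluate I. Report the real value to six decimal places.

Rules hold: Σm=0, L=4 even, 1≤1≤3.
N = 5·3·3 = 45
Δ = 2!·2!·0!/5! = 1/30
Racah Σ t=1..1: t=1:−1/1 = -1/1
⇒ 3j(2 1 1; 0 0 0)² = 2/15, sgn +1
Racah Σ t=2..2: t=2:+1/2 = 1/2
⇒ 3j(2 1 1; -1 1 0)² = 1/10, sgn -1
4πI² = N·(3j₀)²·(3jₘ)² = 3/5
I = -1·√(0.6/4π) = -0.21850969

-0.218510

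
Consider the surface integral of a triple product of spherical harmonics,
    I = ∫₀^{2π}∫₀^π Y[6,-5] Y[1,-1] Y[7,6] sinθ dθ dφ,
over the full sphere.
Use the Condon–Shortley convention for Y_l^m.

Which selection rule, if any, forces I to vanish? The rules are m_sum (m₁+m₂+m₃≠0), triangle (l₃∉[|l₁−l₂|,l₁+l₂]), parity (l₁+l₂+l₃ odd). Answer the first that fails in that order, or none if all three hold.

none

m₁+m₂+m₃ = -5 − 1 + 6 = 0  ✓
triangle: |6−1|=5 ≤ l₃=7 ≤ 6+1=7  ✓
parity: l₁+l₂+l₃ = 14 is even  ✓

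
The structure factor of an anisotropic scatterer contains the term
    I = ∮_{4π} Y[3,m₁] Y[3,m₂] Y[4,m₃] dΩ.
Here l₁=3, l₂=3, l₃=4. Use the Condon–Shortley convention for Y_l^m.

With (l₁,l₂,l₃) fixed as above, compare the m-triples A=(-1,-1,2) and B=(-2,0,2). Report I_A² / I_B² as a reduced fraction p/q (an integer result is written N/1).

40/3

l's match ⇒ only the (l;m) 3-j factors differ between A and B.
A: triangle coeff Δ(3,3,4) = 1/34650; Σ_t [0,2]: t=0:+1/192 t=1:−1/36 t=2:+1/192 = -5/288; (3j)²=20/693 [(3 3 4; -1 -1 2)], sign=-1
B: triangle coeff Δ(3,3,4) = 1/34650; Σ_t [1,2]: t=1:−1/96 t=2:+1/72 = 1/288; (3j)²=1/462 [(3 3 4; -2 0 2)], sign=+1
I_A²/I_B² = (20/693)/(1/462) = 40/3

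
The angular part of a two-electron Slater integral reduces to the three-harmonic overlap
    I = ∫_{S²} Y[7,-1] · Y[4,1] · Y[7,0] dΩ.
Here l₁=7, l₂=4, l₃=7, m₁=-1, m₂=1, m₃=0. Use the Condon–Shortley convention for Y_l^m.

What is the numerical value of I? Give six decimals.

Checks pass: Σm=0; 18 even; l₃=7∈[3,11].
(2·7+1)(2·4+1)(2·7+1) = 2025
Δ: 4! 10! 4! / 19! → 1/58198140
sum: t=0:+1/17418240 t=1:−1/622080 t=2:+1/230400 t=3:−1/622080 t=4:+1/17418240 = 1/806400
3j²(7 4 7; 0 0 0) = Δ·Π!·Σ² = 2268/230945  (sign -1)
sum: t=1:−1/4354560 t=2:+1/414720 t=3:−1/345600 t=4:+1/2488320 = -1/3225600
3j²(7 4 7; -1 1 0) = Δ·Π!·Σ² = 81/92378  (sign +1)
combine: 4πI² = 2025·2268/230945·81/92378 = 37200870/2133423721
take √, sign -1: I = -0.03725058

-0.037251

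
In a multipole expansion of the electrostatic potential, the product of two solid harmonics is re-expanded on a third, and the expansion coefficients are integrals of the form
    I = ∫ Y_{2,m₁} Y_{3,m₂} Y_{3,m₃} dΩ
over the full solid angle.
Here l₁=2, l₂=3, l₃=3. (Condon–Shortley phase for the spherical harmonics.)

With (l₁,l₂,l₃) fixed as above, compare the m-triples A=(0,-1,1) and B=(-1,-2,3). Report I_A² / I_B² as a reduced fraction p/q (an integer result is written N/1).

9/25

l's match ⇒ only the (l;m) 3-j factors differ between A and B.
A: triangle coeff Δ(2,3,3) = 1/3780; Σ_t [0,2]: t=0:+1/16 t=1:−1/6 t=2:+1/96 = -3/32; (3j)²=3/140 [(2 3 3; 0 -1 1)], sign=-1
B: triangle coeff Δ(2,3,3) = 1/3780; Σ_t [1,1]: t=1:−1/48 = -1/48; (3j)²=5/84 [(2 3 3; -1 -2 3)], sign=-1
I_A²/I_B² = (3/140)/(5/84) = 9/25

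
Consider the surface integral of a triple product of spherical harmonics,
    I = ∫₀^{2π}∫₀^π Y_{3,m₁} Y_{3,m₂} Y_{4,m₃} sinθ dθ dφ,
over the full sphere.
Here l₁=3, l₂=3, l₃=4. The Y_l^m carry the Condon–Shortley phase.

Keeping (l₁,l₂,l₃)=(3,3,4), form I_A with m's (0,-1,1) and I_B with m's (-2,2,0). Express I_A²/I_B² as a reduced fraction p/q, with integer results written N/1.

l's match ⇒ only the (l;m) 3-j factors differ between A and B.
A: triangle coeff Δ(3,3,4) = 1/34650; Σ_t [0,2]: t=0:+1/48 t=1:−1/24 t=2:+1/288 = -5/288; (3j)²=5/462 [(3 3 4; 0 -1 1)], sign=+1
B: triangle coeff Δ(3,3,4) = 1/34650; Σ_t [1,2]: t=1:−1/576 t=2:+1/72 = 7/576; (3j)²=7/198 [(3 3 4; -2 2 0)], sign=+1
I_A²/I_B² = (5/462)/(7/198) = 15/49

15/49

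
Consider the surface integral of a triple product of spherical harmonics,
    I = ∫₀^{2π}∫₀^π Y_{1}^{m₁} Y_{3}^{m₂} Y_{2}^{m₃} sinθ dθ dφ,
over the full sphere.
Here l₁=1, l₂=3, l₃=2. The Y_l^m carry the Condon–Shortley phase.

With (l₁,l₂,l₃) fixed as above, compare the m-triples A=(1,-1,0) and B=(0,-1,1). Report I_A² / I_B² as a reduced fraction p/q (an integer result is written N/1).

Same 1,3,2: normalisation and zero-m 3j drop out of the ratio.
A: Δ: 2! 0! 4! / 7! → 1/105; sum: t=0:+1/8 = 1/8; 3j²(1 3 2; 1 -1 0) = Δ·Π!·Σ² = 2/35  (sign +1)
B: Δ: 2! 0! 4! / 7! → 1/105; sum: t=1:−1/6 = -1/6; 3j²(1 3 2; 0 -1 1) = Δ·Π!·Σ² = 8/105  (sign +1)
I_A²/I_B² = (2/35)/(8/105) = 3/4

3/4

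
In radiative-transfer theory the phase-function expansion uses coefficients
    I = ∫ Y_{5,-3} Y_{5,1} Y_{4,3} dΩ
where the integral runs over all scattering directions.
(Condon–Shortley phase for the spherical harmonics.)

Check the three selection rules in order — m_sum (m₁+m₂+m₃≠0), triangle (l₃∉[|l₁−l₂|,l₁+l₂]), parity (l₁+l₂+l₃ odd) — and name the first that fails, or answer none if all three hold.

Σmᵢ = 1  ✗
l₃∈[|l₁−l₂|,l₁+l₂]=[0,10], have l₃=4
Σlᵢ = 14 ⇒ even

m_sum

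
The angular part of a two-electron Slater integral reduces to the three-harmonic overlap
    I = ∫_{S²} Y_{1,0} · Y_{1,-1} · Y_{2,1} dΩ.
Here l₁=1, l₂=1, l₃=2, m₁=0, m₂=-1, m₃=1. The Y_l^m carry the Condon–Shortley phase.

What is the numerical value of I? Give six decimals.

m-sum 0 ✓  L=4 even ✓  0≤2≤2 ✓
Π(2lᵢ+1) = 3×3×5 = 45
triangle coeff Δ(1,1,2) = 1/30
Σ_t [0,0]: t=0:+1/1 = 1/1
(3j)²=2/15 [(1 1 2; 0 0 0)], sign=+1
Σ_t [0,0]: t=0:+1/2 = 1/2
(3j)²=1/10 [(1 1 2; 0 -1 1)], sign=-1
⇒ 4πI² = 3/5
I = (-1)√(3/5/(4π)) = -0.21850969

-0.218510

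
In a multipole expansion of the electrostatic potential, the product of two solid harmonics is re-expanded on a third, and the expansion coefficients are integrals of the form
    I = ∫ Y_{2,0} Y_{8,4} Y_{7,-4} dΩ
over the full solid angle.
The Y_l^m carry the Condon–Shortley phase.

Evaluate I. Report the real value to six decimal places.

0.000000

L=17 odd ⇒ parity kills the (l;000) factor ⇒ I = 0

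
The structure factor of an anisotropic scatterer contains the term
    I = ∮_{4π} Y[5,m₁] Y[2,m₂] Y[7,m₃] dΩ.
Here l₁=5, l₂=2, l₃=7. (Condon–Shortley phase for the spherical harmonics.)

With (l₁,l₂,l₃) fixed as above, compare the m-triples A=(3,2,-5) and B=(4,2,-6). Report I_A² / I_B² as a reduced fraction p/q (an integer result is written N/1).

9/13

l's match ⇒ only the (l;m) 3-j factors differ between A and B.
A: triangle coeff Δ(5,2,7) = 1/15015; Σ_t [0,0]: t=0:+1/1935360 = 1/1935360; (3j)²=3/91 [(5 2 7; 3 2 -5)], sign=+1
B: triangle coeff Δ(5,2,7) = 1/15015; Σ_t [0,0]: t=0:+1/8709120 = 1/8709120; (3j)²=1/21 [(5 2 7; 4 2 -6)], sign=-1
I_A²/I_B² = (3/91)/(1/21) = 9/13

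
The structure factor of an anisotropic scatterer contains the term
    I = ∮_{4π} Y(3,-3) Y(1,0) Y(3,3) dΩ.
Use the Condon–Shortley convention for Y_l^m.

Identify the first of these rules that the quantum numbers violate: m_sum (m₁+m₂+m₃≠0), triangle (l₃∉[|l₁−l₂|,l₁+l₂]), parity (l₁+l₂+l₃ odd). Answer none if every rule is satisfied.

parity

azimuthal sum: -3 + 0 + 3 = 0  ✓
2 ≤ 3 ≤ 4 (triangle on l)  ✓
L = 3 + 1 + 3 = 7 (odd)  ✗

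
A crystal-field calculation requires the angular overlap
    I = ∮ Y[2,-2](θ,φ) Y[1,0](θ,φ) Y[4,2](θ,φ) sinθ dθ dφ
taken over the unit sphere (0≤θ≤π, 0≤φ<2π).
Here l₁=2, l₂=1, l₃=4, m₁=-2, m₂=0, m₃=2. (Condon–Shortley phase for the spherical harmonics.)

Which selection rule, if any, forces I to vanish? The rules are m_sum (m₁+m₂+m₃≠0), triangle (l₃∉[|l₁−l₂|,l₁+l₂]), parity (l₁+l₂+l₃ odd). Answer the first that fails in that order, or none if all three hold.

triangle

m₁+m₂+m₃ = -2 + 0 + 2 = 0  ✓
triangle: |2−1|=1 ≤ l₃=4 ≤ 2+1=3  ✗
parity: l₁+l₂+l₃ = 7 is odd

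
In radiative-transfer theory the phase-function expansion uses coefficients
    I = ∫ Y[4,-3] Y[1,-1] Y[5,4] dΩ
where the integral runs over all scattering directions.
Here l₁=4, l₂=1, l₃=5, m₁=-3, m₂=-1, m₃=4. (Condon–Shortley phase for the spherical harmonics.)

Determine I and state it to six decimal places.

Rules hold: Σm=0, L=10 even, 3≤5≤5.
N = 9·3·11 = 297
Δ = 0!·8!·2!/11! = 1/495
Racah Σ t=0..0: t=0:+1/576 = 1/576
⇒ 3j(4 1 5; 0 0 0)² = 5/99, sgn -1
Racah Σ t=0..0: t=0:+1/10080 = 1/10080
⇒ 3j(4 1 5; -3 -1 4)² = 4/55, sgn -1
4πI² = N·(3j₀)²·(3jₘ)² = 12/11
I = +1·√(1.09091/4π) = 0.29463840

0.294638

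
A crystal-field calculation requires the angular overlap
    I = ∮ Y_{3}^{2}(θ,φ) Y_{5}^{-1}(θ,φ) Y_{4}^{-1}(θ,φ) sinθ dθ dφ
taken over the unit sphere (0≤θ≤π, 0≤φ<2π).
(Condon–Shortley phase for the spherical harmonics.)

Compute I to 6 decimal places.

0.138239

m-sum 0 ✓  L=12 even ✓  2≤4≤8 ✓
Π(2lᵢ+1) = 7×11×9 = 693
triangle coeff Δ(3,5,4) = 1/180180
Σ_t [1,3]: t=1:−1/576 t=2:+1/144 t=3:−1/576 = 1/288
(3j)²=20/1001 [(3 5 4; 0 0 0)], sign=+1
Σ_t [0,1]: t=0:+1/1152 t=1:−1/432 = -5/3456
(3j)²=625/36036 [(3 5 4; 2 -1 -1)], sign=+1
⇒ 4πI² = 3125/13013
I = (+1)√(3125/13013/(4π)) = 0.13823925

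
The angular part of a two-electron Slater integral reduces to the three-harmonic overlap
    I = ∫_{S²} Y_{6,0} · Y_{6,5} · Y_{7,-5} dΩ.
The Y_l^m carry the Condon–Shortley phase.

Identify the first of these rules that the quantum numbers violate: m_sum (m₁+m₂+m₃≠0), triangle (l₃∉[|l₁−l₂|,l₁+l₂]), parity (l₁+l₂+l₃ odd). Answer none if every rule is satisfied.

parity

m₁+m₂+m₃ = 0 + 5 − 5 = 0  ✓
triangle: |6−6|=0 ≤ l₃=7 ≤ 6+6=12  ✓
parity: l₁+l₂+l₃ = 19 is odd  ✗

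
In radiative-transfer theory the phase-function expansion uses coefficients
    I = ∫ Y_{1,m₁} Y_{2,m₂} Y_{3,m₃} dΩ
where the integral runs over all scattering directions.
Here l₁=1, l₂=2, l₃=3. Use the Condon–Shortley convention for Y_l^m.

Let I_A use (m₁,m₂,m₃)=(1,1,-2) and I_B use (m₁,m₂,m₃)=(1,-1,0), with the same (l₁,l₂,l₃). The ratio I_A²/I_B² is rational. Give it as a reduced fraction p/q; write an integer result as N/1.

Same 1,2,3: normalisation and zero-m 3j drop out of the ratio.
A: Δ: 0! 2! 4! / 7! → 1/105; sum: t=0:+1/12 = 1/12; 3j²(1 2 3; 1 1 -2) = Δ·Π!·Σ² = 2/21  (sign -1)
B: Δ: 0! 2! 4! / 7! → 1/105; sum: t=0:+1/12 = 1/12; 3j²(1 2 3; 1 -1 0) = Δ·Π!·Σ² = 1/35  (sign -1)
I_A²/I_B² = (2/21)/(1/35) = 10/3

10/3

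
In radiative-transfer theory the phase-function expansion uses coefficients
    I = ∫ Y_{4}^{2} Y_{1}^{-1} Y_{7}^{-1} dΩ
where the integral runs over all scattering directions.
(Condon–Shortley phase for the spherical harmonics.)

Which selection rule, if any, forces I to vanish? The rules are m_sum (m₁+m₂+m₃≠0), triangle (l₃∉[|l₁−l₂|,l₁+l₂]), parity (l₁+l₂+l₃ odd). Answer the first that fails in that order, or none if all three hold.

azimuthal sum: 2 − 1 − 1 = 0  ✓
3 ≤ 7 ≤ 5 (triangle on l)  ✗
L = 4 + 1 + 7 = 12 (even)

triangle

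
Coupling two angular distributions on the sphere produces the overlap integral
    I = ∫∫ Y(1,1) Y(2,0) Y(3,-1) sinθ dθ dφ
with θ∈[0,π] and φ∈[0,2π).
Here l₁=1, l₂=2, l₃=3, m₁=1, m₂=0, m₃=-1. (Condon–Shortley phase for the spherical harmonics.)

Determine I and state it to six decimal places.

Rules hold: Σm=0, L=6 even, 1≤3≤3.
N = 3·5·7 = 105
Δ = 0!·2!·4!/7! = 1/105
Racah Σ t=0..0: t=0:+1/4 = 1/4
⇒ 3j(1 2 3; 0 0 0)² = 3/35, sgn -1
Racah Σ t=0..0: t=0:+1/8 = 1/8
⇒ 3j(1 2 3; 1 0 -1)² = 2/35, sgn +1
4πI² = N·(3j₀)²·(3jₘ)² = 18/35
I = -1·√(0.514286/4π) = -0.20230066

-0.202301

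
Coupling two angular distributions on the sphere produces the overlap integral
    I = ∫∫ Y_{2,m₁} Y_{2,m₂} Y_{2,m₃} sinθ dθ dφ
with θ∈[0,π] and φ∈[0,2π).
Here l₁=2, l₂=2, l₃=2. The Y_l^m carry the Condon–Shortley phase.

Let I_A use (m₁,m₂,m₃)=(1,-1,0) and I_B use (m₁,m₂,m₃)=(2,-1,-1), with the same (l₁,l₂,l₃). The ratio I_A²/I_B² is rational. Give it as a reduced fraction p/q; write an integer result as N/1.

1/6

Shared (l₁,l₂,l₃)=(2,2,2): N and (l;000)² cancel in I_A²/I_B².
A: Δ = 2!·2!·2!/7! = 1/630; Racah Σ t=0..1: t=0:+1/2 t=1:−1/4 = 1/4; ⇒ 3j(2 2 2; 1 -1 0)² = 1/70, sgn +1
B: Δ = 2!·2!·2!/7! = 1/630; Racah Σ t=0..0: t=0:+1/4 = 1/4; ⇒ 3j(2 2 2; 2 -1 -1)² = 3/35, sgn -1
I_A²/I_B² = (1/70)/(3/35) = 1/6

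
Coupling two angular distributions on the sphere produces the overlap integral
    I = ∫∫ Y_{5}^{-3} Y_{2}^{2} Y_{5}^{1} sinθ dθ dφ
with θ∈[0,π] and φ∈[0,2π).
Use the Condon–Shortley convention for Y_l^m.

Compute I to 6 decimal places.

0.171169

m-sum 0 ✓  L=12 even ✓  3≤5≤7 ✓
Π(2lᵢ+1) = 11×5×11 = 605
triangle coeff Δ(5,2,5) = 1/38610
Σ_t [0,2]: t=0:+1/2880 t=1:−1/576 t=2:+1/2880 = -1/960
(3j)²=10/429 [(5 2 5; 0 0 0)], sign=+1
Σ_t [2,2]: t=2:+1/5760 = 1/5760
(3j)²=56/2145 [(5 2 5; -3 2 1)], sign=+1
⇒ 4πI² = 560/1521
I = (+1)√(560/1521/(4π)) = 0.17116875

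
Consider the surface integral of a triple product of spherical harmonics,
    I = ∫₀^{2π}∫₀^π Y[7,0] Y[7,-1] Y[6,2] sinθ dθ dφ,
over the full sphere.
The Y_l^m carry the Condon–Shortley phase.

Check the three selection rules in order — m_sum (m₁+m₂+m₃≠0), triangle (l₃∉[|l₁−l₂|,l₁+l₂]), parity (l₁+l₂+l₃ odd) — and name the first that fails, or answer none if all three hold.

azimuthal sum: 0 − 1 + 2 = 1  ✗
0 ≤ 6 ≤ 14 (triangle on l)
L = 7 + 7 + 6 = 20 (even)

m_sum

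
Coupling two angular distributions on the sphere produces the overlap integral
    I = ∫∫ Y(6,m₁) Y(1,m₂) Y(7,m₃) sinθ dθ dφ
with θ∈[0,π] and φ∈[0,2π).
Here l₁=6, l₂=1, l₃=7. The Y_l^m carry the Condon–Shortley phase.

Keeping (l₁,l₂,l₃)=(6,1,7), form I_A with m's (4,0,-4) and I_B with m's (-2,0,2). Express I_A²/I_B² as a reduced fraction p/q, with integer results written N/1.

11/15

Shared (l₁,l₂,l₃)=(6,1,7): N and (l;000)² cancel in I_A²/I_B².
A: Δ = 0!·12!·2!/15! = 1/1365; Racah Σ t=0..0: t=0:+1/7257600 = 1/7257600; ⇒ 3j(6 1 7; 4 0 -4)² = 11/455, sgn -1
B: Δ = 0!·12!·2!/15! = 1/1365; Racah Σ t=0..0: t=0:+1/967680 = 1/967680; ⇒ 3j(6 1 7; -2 0 2)² = 3/91, sgn -1
I_A²/I_B² = (11/455)/(3/91) = 11/15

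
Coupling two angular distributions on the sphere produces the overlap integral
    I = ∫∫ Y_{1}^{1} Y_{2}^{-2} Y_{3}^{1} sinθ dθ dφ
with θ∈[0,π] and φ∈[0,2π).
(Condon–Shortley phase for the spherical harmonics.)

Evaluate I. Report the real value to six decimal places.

Rules hold: Σm=0, L=6 even, 1≤3≤3.
N = 3·5·7 = 105
Δ = 0!·2!·4!/7! = 1/105
Racah Σ t=0..0: t=0:+1/4 = 1/4
⇒ 3j(1 2 3; 0 0 0)² = 3/35, sgn -1
Racah Σ t=0..0: t=0:+1/48 = 1/48
⇒ 3j(1 2 3; 1 -2 1)² = 1/105, sgn +1
4πI² = N·(3j₀)²·(3jₘ)² = 3/35
I = -1·√(0.0857143/4π) = -0.08258890

-0.082589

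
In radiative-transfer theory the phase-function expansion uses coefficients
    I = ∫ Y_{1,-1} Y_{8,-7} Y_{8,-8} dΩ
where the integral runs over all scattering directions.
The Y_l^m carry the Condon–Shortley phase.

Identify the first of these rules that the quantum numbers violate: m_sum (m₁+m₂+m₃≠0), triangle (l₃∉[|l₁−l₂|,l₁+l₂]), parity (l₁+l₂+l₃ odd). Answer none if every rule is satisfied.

Σmᵢ = -16  ✗
l₃∈[|l₁−l₂|,l₁+l₂]=[7,9], have l₃=8
Σlᵢ = 17 ⇒ odd

m_sum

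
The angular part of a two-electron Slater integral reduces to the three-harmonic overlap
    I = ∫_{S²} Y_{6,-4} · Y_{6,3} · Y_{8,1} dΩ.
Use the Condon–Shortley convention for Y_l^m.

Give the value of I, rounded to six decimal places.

m-sum 0 ✓  L=20 even ✓  0≤8≤12 ✓
Π(2lᵢ+1) = 13×13×17 = 2873
triangle coeff Δ(6,6,8) = 1/1309458150
Σ_t [0,4]: t=0:+1/49766400 t=1:−1/3110400 t=2:+1/1327104 t=3:−1/3110400 t=4:+1/49766400 = 1/6635520
(3j)²=350/46189 [(6 6 8; 0 0 0)], sign=+1
Σ_t [2,4]: t=2:+1/812851200 t=3:−1/43545600 t=4:+1/24883200 = 1/54190080
(3j)²=2430/323323 [(6 6 8; -4 3 1)], sign=-1
⇒ 4πI² = 121500/742577
I = (-1)√(121500/742577/(4π)) = -0.11410705

-0.114107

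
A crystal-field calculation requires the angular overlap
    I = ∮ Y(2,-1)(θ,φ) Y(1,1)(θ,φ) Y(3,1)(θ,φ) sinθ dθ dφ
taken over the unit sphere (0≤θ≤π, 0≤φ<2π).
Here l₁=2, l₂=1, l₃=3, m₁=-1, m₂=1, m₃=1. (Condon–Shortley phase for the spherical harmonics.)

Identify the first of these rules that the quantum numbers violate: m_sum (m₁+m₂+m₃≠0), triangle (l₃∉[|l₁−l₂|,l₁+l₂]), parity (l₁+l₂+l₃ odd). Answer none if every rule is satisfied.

m_sum

Σmᵢ = 1  ✗
l₃∈[|l₁−l₂|,l₁+l₂]=[1,3], have l₃=3
Σlᵢ = 6 ⇒ even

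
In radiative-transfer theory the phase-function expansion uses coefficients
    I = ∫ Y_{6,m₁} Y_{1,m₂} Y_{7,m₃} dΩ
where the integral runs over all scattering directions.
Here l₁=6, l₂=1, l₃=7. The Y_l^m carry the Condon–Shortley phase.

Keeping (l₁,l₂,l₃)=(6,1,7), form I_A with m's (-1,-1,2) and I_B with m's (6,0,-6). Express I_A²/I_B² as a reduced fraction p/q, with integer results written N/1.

Same 6,1,7: normalisation and zero-m 3j drop out of the ratio.
A: Δ: 0! 12! 2! / 15! → 1/1365; sum: t=0:+1/1209600 = 1/1209600; 3j²(6 1 7; -1 -1 2) = Δ·Π!·Σ² = 12/455  (sign -1)
B: Δ: 0! 12! 2! / 15! → 1/1365; sum: t=0:+1/479001600 = 1/479001600; 3j²(6 1 7; 6 0 -6) = Δ·Π!·Σ² = 1/105  (sign -1)
I_A²/I_B² = (12/455)/(1/105) = 36/13

36/13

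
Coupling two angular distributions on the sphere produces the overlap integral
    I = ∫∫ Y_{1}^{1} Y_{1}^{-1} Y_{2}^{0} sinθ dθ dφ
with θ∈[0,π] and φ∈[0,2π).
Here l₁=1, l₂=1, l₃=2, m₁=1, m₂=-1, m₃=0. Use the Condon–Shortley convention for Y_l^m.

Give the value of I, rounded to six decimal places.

0.126157

Rules hold: Σm=0, L=4 even, 0≤2≤2.
N = 3·3·5 = 45
Δ = 0!·2!·2!/5! = 1/30
Racah Σ t=0..0: t=0:+1/1 = 1/1
⇒ 3j(1 1 2; 0 0 0)² = 2/15, sgn +1
Racah Σ t=0..0: t=0:+1/4 = 1/4
⇒ 3j(1 1 2; 1 -1 0)² = 1/30, sgn +1
4πI² = N·(3j₀)²·(3jₘ)² = 1/5
I = +1·√(0.2/4π) = 0.12615663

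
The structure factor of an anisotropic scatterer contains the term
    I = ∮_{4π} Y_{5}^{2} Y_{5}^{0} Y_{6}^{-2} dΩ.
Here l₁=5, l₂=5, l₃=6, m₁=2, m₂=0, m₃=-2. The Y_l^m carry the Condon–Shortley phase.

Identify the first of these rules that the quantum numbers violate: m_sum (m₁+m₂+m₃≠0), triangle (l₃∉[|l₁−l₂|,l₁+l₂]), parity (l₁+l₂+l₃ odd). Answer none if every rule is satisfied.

m₁+m₂+m₃ = 2 + 0 − 2 = 0  ✓
triangle: |5−5|=0 ≤ l₃=6 ≤ 5+5=10  ✓
parity: l₁+l₂+l₃ = 16 is even  ✓

none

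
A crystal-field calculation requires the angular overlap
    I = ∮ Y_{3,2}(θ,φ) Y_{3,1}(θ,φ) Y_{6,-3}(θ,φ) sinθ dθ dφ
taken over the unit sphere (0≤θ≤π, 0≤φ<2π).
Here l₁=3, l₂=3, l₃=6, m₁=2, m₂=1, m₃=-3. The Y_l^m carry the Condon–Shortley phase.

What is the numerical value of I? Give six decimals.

-0.230476

Rules hold: Σm=0, L=12 even, 0≤6≤6.
N = 7·7·13 = 637
Δ = 0!·6!·6!/13! = 1/12012
Racah Σ t=0..0: t=0:+1/1296 = 1/1296
⇒ 3j(3 3 6; 0 0 0)² = 100/3003, sgn +1
Racah Σ t=0..0: t=0:+1/5760 = 1/5760
⇒ 3j(3 3 6; 2 1 -3)² = 9/286, sgn -1
4πI² = N·(3j₀)²·(3jₘ)² = 1050/1573
I = -1·√(0.667514/4π) = -0.23047581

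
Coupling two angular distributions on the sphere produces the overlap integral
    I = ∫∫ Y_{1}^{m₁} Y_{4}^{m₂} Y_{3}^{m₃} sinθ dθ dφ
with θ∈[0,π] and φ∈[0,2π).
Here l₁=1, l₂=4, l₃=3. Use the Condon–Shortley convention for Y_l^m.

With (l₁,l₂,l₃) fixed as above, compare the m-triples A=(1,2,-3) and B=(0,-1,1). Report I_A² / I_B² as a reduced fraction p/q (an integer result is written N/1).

l's match ⇒ only the (l;m) 3-j factors differ between A and B.
A: triangle coeff Δ(1,4,3) = 1/252; Σ_t [0,0]: t=0:+1/1440 = 1/1440; (3j)²=1/252 [(1 4 3; 1 2 -3)], sign=+1
B: triangle coeff Δ(1,4,3) = 1/252; Σ_t [1,1]: t=1:−1/48 = -1/48; (3j)²=5/84 [(1 4 3; 0 -1 1)], sign=-1
I_A²/I_B² = (1/252)/(5/84) = 1/15

1/15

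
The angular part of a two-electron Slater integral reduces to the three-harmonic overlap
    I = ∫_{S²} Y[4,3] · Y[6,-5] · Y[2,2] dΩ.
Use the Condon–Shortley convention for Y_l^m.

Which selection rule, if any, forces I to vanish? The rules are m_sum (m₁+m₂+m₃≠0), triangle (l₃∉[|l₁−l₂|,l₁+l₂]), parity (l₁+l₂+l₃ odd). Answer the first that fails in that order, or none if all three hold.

azimuthal sum: 3 − 5 + 2 = 0  ✓
2 ≤ 2 ≤ 10 (triangle on l)  ✓
L = 4 + 6 + 2 = 12 (even)  ✓

none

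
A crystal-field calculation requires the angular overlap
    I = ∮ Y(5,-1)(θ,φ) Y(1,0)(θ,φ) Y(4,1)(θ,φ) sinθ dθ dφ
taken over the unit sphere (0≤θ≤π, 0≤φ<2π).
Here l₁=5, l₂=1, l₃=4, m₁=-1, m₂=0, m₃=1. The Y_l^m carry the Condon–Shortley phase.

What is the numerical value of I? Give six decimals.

-0.240571

m-sum 0 ✓  L=10 even ✓  4≤4≤6 ✓
Π(2lᵢ+1) = 11×3×9 = 297
triangle coeff Δ(5,1,4) = 1/495
Σ_t [1,1]: t=1:−1/576 = -1/576
(3j)²=5/99 [(5 1 4; 0 0 0)], sign=-1
Σ_t [1,1]: t=1:−1/720 = -1/720
(3j)²=8/165 [(5 1 4; -1 0 1)], sign=+1
⇒ 4πI² = 8/11
I = (-1)√(8/11/(4π)) = -0.24057125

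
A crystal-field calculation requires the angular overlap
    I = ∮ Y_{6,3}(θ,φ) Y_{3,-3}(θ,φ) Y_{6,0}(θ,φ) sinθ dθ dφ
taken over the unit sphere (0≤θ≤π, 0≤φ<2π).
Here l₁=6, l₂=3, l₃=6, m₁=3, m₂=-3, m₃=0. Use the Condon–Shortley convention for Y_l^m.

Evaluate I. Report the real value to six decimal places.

0.000000

L=15 odd ⇒ parity kills the (l;000) factor ⇒ I = 0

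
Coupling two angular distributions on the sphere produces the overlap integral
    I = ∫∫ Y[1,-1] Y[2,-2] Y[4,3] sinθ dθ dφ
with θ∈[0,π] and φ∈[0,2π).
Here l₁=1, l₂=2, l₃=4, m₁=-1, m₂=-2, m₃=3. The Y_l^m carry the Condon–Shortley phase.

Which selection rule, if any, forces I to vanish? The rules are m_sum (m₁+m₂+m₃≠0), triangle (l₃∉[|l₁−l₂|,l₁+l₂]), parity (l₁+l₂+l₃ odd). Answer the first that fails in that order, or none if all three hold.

Σmᵢ = 0  ✓
l₃∈[|l₁−l₂|,l₁+l₂]=[1,3], have l₃=4  ✗
Σlᵢ = 7 ⇒ odd

triangle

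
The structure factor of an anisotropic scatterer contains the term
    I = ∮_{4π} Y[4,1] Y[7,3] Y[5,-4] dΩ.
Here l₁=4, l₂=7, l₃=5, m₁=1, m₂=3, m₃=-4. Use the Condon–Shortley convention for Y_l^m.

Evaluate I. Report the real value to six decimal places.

0.167813

m-sum 0 ✓  L=16 even ✓  3≤5≤11 ✓
Π(2lᵢ+1) = 9×15×11 = 1485
triangle coeff Δ(4,7,5) = 1/6126120
Σ_t [2,4]: t=2:+1/69120 t=3:−1/20736 t=4:+1/69120 = -1/51840
(3j)²=280/21879 [(4 7 5; 0 0 0)], sign=+1
Σ_t [2,3]: t=2:+1/1935360 t=3:−1/362880 = -13/5806080
(3j)²=195/10472 [(4 7 5; 1 3 -4)], sign=+1
⇒ 4πI² = 1125/3179
I = (+1)√(1125/3179/(4π)) = 0.16781318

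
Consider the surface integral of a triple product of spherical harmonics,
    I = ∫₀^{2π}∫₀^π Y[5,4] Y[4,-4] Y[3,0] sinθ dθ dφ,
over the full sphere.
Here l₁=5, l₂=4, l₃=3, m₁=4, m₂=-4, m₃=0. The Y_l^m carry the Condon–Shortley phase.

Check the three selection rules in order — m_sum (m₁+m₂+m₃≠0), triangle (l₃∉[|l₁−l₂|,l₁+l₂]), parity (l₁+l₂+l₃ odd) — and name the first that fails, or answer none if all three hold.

m₁+m₂+m₃ = 4 − 4 + 0 = 0  ✓
triangle: |5−4|=1 ≤ l₃=3 ≤ 5+4=9  ✓
parity: l₁+l₂+l₃ = 12 is even  ✓

none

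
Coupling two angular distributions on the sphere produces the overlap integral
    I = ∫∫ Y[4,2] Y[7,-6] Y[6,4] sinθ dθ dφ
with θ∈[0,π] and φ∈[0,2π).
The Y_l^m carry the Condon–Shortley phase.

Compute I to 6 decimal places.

0.000000

L=17 odd ⇒ parity kills the (l;000) factor ⇒ I = 0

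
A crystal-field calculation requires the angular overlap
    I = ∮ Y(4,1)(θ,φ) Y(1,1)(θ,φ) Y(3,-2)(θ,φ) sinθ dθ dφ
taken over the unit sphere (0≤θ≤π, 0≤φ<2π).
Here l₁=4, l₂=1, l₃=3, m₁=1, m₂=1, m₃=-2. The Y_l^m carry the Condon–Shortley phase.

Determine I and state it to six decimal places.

m-sum 0 ✓  L=8 even ✓  3≤3≤5 ✓
Π(2lᵢ+1) = 9×3×7 = 189
triangle coeff Δ(4,1,3) = 1/252
Σ_t [1,1]: t=1:−1/36 = -1/36
(3j)²=4/63 [(4 1 3; 0 0 0)], sign=+1
Σ_t [2,2]: t=2:+1/240 = 1/240
(3j)²=1/84 [(4 1 3; 1 1 -2)], sign=-1
⇒ 4πI² = 1/7
I = (-1)√(1/7/(4π)) = -0.10662181

-0.106622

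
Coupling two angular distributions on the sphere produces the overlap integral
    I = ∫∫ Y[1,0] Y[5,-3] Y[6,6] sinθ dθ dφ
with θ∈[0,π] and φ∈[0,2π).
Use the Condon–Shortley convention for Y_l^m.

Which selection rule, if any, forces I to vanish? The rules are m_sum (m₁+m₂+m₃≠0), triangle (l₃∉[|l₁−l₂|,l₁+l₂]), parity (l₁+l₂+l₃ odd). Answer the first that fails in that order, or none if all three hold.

m_sum

m₁+m₂+m₃ = 0 − 3 + 6 = 3  ✗
triangle: |1−5|=4 ≤ l₃=6 ≤ 1+5=6
parity: l₁+l₂+l₃ = 12 is even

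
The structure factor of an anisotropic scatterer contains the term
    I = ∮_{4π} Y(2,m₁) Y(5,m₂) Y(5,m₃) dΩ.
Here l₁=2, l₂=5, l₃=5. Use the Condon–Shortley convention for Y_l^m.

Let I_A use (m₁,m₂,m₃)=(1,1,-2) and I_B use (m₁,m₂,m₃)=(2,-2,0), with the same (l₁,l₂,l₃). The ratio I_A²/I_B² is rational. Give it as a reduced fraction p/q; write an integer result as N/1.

Same 2,5,5: normalisation and zero-m 3j drop out of the ratio.
A: Δ: 2! 2! 8! / 13! → 1/38610; sum: t=0:+1/2880 t=1:−1/1440 = -1/2880; 3j²(2 5 5; 1 1 -2) = Δ·Π!·Σ² = 7/715  (sign +1)
B: Δ: 2! 2! 8! / 13! → 1/38610; sum: t=0:+1/2880 = 1/2880; 3j²(2 5 5; 2 -2 0) = Δ·Π!·Σ² = 14/429  (sign -1)
I_A²/I_B² = (7/715)/(14/429) = 3/10

3/10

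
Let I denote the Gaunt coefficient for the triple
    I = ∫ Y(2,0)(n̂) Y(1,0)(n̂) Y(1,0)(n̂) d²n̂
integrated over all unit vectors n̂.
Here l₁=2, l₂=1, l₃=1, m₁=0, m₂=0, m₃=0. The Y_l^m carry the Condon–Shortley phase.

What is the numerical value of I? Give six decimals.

0.252313

Rules hold: Σm=0, L=4 even, 1≤1≤3.
N = 5·3·3 = 45
Δ = 2!·2!·0!/5! = 1/30
Racah Σ t=1..1: t=1:−1/1 = -1/1
⇒ 3j(2 1 1; 0 0 0)² = 2/15, sgn +1
(m-triple is (0,0,0) — same symbol as above.)
4πI² = N·(3j₀)²·(3jₘ)² = 4/5
I = +1·√(0.8/4π) = 0.25231325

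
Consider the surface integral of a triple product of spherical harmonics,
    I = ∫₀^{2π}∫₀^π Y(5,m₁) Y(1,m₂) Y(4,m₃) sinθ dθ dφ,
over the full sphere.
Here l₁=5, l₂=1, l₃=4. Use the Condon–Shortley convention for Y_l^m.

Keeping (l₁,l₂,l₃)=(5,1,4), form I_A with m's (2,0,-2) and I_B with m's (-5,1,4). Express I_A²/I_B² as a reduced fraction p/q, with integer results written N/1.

7/15

l's match ⇒ only the (l;m) 3-j factors differ between A and B.
A: triangle coeff Δ(5,1,4) = 1/495; Σ_t [1,1]: t=1:−1/1440 = -1/1440; (3j)²=7/165 [(5 1 4; 2 0 -2)], sign=-1
B: triangle coeff Δ(5,1,4) = 1/495; Σ_t [2,2]: t=2:+1/80640 = 1/80640; (3j)²=1/11 [(5 1 4; -5 1 4)], sign=+1
I_A²/I_B² = (7/165)/(1/11) = 7/15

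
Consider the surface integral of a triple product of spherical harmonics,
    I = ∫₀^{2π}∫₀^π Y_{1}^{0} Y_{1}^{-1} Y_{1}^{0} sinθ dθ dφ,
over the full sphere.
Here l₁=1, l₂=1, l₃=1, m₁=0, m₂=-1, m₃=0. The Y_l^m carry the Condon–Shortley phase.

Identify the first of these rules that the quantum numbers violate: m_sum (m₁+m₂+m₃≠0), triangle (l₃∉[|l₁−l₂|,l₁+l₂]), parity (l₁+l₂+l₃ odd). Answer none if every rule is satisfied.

m_sum

m₁+m₂+m₃ = 0 − 1 + 0 = -1  ✗
triangle: |1−1|=0 ≤ l₃=1 ≤ 1+1=2
parity: l₁+l₂+l₃ = 3 is odd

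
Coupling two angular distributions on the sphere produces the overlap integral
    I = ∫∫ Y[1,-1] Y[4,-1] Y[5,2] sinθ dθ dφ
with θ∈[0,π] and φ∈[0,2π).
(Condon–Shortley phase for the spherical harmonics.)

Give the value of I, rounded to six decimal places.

Checks pass: Σm=0; 10 even; l₃=5∈[3,5].
(2·1+1)(2·4+1)(2·5+1) = 297
Δ: 0! 2! 8! / 11! → 1/495
sum: t=0:+1/576 = 1/576
3j²(1 4 5; 0 0 0) = Δ·Π!·Σ² = 5/99  (sign -1)
sum: t=0:+1/1440 = 1/1440
3j²(1 4 5; -1 -1 2) = Δ·Π!·Σ² = 7/165  (sign -1)
combine: 4πI² = 297·5/99·7/165 = 7/11
take √, sign +1: I = 0.22503380

0.225034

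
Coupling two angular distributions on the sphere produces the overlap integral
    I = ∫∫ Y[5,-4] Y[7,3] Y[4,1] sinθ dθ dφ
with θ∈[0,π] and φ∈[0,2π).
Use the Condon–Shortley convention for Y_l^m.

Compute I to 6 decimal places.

Checks pass: Σm=0; 16 even; l₃=4∈[2,12].
(2·5+1)(2·7+1)(2·4+1) = 1485
Δ: 8! 2! 6! / 17! → 1/6126120
sum: t=3:−1/69120 t=4:+1/20736 t=5:−1/69120 = 1/51840
3j²(5 7 4; 0 0 0) = Δ·Π!·Σ² = 280/21879  (sign +1)
sum: t=7:−1/362880 t=8:+1/1935360 = -13/5806080
3j²(5 7 4; -4 3 1) = Δ·Π!·Σ² = 195/10472  (sign +1)
combine: 4πI² = 1485·280/21879·195/10472 = 1125/3179
take √, sign +1: I = 0.16781318

0.167813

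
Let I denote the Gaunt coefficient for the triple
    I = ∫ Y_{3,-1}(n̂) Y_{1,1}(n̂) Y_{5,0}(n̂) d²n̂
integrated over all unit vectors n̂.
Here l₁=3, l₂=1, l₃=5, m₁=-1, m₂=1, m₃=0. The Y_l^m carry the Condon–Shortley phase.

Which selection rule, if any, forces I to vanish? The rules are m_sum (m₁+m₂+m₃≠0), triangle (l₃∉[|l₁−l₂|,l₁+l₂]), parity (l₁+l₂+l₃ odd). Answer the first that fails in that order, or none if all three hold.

triangle

azimuthal sum: -1 + 1 + 0 = 0  ✓
2 ≤ 5 ≤ 4 (triangle on l)  ✗
L = 3 + 1 + 5 = 9 (odd)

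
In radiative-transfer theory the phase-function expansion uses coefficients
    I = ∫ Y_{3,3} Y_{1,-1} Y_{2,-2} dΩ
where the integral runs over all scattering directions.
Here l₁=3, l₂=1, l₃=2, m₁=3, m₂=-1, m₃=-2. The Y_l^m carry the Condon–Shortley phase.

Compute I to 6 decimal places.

-0.319865

Rules hold: Σm=0, L=6 even, 2≤2≤4.
N = 7·3·5 = 105
Δ = 2!·4!·0!/7! = 1/105
Racah Σ t=1..1: t=1:−1/4 = -1/4
⇒ 3j(3 1 2; 0 0 0)² = 3/35, sgn -1
Racah Σ t=0..0: t=0:+1/48 = 1/48
⇒ 3j(3 1 2; 3 -1 -2)² = 1/7, sgn +1
4πI² = N·(3j₀)²·(3jₘ)² = 9/7
I = -1·√(1.28571/4π) = -0.31986543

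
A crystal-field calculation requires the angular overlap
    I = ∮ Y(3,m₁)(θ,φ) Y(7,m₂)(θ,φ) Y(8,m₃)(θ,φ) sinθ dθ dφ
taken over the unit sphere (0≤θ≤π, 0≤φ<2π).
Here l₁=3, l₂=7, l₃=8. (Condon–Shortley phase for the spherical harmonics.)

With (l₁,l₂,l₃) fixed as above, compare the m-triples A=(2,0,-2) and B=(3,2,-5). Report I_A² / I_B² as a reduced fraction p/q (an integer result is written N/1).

Same 3,7,8: normalisation and zero-m 3j drop out of the ratio.
A: Δ: 2! 4! 12! / 19! → 1/5290740; sum: t=0:+1/7257600 t=1:−1/12441600 = 1/17418240; 3j²(3 7 8; 2 0 -2) = Δ·Π!·Σ² = 125/25194  (sign +1)
B: Δ: 2! 4! 12! / 19! → 1/5290740; sum: t=0:+1/104509440 = 1/104509440; 3j²(3 7 8; 3 2 -5) = Δ·Π!·Σ² = 275/13566  (sign -1)
I_A²/I_B² = (125/25194)/(275/13566) = 35/143

35/143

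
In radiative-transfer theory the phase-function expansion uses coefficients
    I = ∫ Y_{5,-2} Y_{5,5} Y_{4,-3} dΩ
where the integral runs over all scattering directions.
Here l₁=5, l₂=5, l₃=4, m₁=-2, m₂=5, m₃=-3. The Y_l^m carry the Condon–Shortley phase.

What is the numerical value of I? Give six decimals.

0.140629

Checks pass: Σm=0; 14 even; l₃=4∈[0,10].
(2·5+1)(2·5+1)(2·4+1) = 1089
Δ: 6! 4! 4! / 15! → 1/3153150
sum: t=1:−1/69120 t=2:+1/1728 t=3:−1/576 t=4:+1/1728 t=5:−1/69120 = -7/11520
3j²(5 5 4; 0 0 0) = Δ·Π!·Σ² = 2/143  (sign -1)
sum: t=6:+1/103680 = 1/103680
3j²(5 5 4; -2 5 -3) = Δ·Π!·Σ² = 7/429  (sign -1)
combine: 4πI² = 1089·2/143·7/429 = 42/169
take √, sign +1: I = 0.14062948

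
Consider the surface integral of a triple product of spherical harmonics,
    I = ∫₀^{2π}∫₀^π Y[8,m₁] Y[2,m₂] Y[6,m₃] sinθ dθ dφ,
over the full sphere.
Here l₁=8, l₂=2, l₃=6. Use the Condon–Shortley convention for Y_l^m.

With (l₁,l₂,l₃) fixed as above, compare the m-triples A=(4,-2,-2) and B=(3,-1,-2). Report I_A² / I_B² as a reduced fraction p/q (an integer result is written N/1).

3/5

Shared (l₁,l₂,l₃)=(8,2,6): N and (l;000)² cancel in I_A²/I_B².
A: Δ = 4!·12!·0!/17! = 1/30940; Racah Σ t=0..0: t=0:+1/23224320 = 1/23224320; ⇒ 3j(8 2 6; 4 -2 -2)² = 99/6188, sgn +1
B: Δ = 4!·12!·0!/17! = 1/30940; Racah Σ t=1..1: t=1:−1/5806080 = -1/5806080; ⇒ 3j(8 2 6; 3 -1 -2)² = 165/6188, sgn -1
I_A²/I_B² = (99/6188)/(165/6188) = 3/5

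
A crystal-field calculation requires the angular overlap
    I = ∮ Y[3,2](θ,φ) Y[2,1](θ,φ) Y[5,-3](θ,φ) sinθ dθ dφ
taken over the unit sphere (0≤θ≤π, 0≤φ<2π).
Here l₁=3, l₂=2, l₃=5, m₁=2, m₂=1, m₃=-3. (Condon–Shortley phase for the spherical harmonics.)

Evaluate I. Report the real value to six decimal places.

-0.253584

Checks pass: Σm=0; 10 even; l₃=5∈[1,5].
(2·3+1)(2·2+1)(2·5+1) = 385
Δ: 0! 6! 4! / 11! → 1/2310
sum: t=0:+1/144 = 1/144
3j²(3 2 5; 0 0 0) = Δ·Π!·Σ² = 10/231  (sign -1)
sum: t=0:+1/720 = 1/720
3j²(3 2 5; 2 1 -3) = Δ·Π!·Σ² = 8/165  (sign +1)
combine: 4πI² = 385·10/231·8/165 = 80/99
take √, sign -1: I = -0.25358436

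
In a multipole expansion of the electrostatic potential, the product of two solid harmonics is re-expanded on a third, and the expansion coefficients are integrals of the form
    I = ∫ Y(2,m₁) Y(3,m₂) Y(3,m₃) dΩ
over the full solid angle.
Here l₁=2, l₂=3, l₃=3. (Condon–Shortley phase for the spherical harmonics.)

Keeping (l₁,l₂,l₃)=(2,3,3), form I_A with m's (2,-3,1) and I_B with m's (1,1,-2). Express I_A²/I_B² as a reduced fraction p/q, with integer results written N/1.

2/3

l's match ⇒ only the (l;m) 3-j factors differ between A and B.
A: triangle coeff Δ(2,3,3) = 1/3780; Σ_t [0,0]: t=0:+1/96 = 1/96; (3j)²=1/42 [(2 3 3; 2 -3 1)], sign=+1
B: triangle coeff Δ(2,3,3) = 1/3780; Σ_t [0,1]: t=0:+1/48 t=1:−1/12 = -1/16; (3j)²=1/28 [(2 3 3; 1 1 -2)], sign=+1
I_A²/I_B² = (1/42)/(1/28) = 2/3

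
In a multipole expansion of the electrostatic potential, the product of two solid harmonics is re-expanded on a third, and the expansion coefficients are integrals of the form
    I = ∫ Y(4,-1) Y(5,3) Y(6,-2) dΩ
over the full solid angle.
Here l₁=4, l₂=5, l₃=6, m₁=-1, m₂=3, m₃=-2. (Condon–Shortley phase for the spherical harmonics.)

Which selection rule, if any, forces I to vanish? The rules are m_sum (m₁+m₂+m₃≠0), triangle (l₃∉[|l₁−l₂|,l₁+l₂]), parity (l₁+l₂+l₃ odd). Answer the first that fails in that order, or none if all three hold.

azimuthal sum: -1 + 3 − 2 = 0  ✓
1 ≤ 6 ≤ 9 (triangle on l)  ✓
L = 4 + 5 + 6 = 15 (odd)  ✗

parity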